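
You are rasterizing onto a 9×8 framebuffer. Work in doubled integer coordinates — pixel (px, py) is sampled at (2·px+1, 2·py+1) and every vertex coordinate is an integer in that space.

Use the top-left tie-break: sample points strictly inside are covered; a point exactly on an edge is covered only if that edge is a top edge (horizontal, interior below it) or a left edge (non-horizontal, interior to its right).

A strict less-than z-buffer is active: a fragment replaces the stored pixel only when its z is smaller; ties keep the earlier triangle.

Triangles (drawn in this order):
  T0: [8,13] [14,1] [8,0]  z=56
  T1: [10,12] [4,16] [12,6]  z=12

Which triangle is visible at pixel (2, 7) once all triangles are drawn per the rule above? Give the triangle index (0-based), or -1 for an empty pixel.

T0:
  2·area = 78  (B↔C swapped to make it positive)
  edge (8, 13)→(8, 0): d=(0,-13) top-left  bias=+0
  edge (8, 0)→(14, 1): d=(6,1) right/bottom  bias=-1
  edge (14, 1)→(8, 13): d=(-6,12) right/bottom  bias=-1
    (4,0)@(9, 1): e=[13,5,60] → #
    (5,0)@(11, 1): e=[39,3,36] → #
    (6,0)@(13, 1): e=[65,1,12] → #
    (7,0)@(15, 1): e=[91,-1,-12] → ·
    (4,1)@(9, 3): e=[13,17,48] → #
    (6,1)@(13, 3): e=[65,13,0] → ·  [on edge]
    (4,2)@(9, 5): e=[13,29,36] → #
    (6,2)@(13, 5): e=[65,25,-12] → ·
    (4,3)@(9, 7): e=[13,41,24] → #
    (5,3)@(11, 7): e=[39,39,0] → ·  [on edge]
    (4,4)@(9, 9): e=[13,53,12] → #
    (5,4)@(11, 9): e=[39,51,-12] → ·
    (4,5)@(9, 11): e=[13,65,0] → ·  [on edge]
    (3,7)@(7, 15): e=[-13,91,0] → ·  [on edge]
  covered (9 px):
    · · · · # # # · ·
    · · · · # # · · ·
    · · · · # # · · ·
    · · · · # · · · ·
    · · · · # · · · ·
    · · · · · · · · ·
    · · · · · · · · ·
    · · · · · · · · ·
T1:
  2·area = 28
  edge (10, 12)→(4, 16): d=(-6,4) right/bottom  bias=-1
  edge (4, 16)→(12, 6): d=(8,-10) top-left  bias=+0
  edge (12, 6)→(10, 12): d=(-2,6) right/bottom  bias=-1
    (6,1)@(13, 3): e=[42,-14,0] → ·  [on edge]
    (5,4)@(11, 9): e=[14,14,0] → ·  [on edge]
    (4,5)@(9, 11): e=[10,10,8] → #
    (5,5)@(11, 11): e=[2,30,-4] → ·
    (3,6)@(7, 13): e=[6,6,16] → #
    (4,6)@(9, 13): e=[-2,26,4] → ·
    (2,7)@(5, 15): e=[2,2,24] → #
    (3,7)@(7, 15): e=[-6,22,12] → ·
    (4,7)@(9, 15): e=[-14,42,0] → ·  [on edge]
  covered (3 px):
    · · · · · · · · ·
    · · · · · · · · ·
    · · · · · · · · ·
    · · · · · · · · ·
    · · · · · · · · ·
    · · · · # · · · ·
    · · · # · · · · ·
    · · # · · · · · ·

Z-buffer (winner per pixel, '.' = empty):
  . . . . 0 0 0 . .
  . . . . 0 0 . . .
  . . . . 0 0 . . .
  . . . . 0 . . . .
  . . . . 0 . . . .
  . . . . 1 . . . .
  . . . 1 . . . . .
  . . 1 . . . . . .

Final: 1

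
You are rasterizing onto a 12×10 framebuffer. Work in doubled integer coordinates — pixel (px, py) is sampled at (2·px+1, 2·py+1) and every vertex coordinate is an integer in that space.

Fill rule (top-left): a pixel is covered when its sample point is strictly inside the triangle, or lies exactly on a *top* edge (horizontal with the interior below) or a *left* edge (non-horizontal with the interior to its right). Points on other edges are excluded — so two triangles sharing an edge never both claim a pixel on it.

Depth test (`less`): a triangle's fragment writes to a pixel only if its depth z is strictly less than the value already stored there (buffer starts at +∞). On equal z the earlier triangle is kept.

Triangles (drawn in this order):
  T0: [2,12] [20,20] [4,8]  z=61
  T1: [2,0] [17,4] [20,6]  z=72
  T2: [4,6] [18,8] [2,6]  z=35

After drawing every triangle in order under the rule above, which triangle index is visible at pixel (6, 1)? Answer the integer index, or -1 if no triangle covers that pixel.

T0:
  2·area = 88  (B↔C swapped to make it positive)
  edge (2, 12)→(4, 8): d=(2,-4) top-left  bias=+0
  edge (4, 8)→(20, 20): d=(16,12) right/bottom  bias=-1
  edge (20, 20)→(2, 12): d=(-18,-8) top-left  bias=+0
    (2,4)@(5, 9): e=[6,4,78] → X
    (3,4)@(7, 9): e=[14,-20,94] → .
    (1,5)@(3, 11): e=[2,60,26] → X
    (3,5)@(7, 11): e=[18,12,58] → X
    (4,5)@(9, 11): e=[26,-12,74] → .
    (1,6)@(3, 13): e=[6,92,-10] → .
    (2,6)@(5, 13): e=[14,68,6] → X
    (4,6)@(9, 13): e=[30,20,38] → X
    (5,6)@(11, 13): e=[38,-4,54] → .
    (2,7)@(5, 15): e=[18,100,-30] → .
    (3,7)@(7, 15): e=[26,76,-14] → .
    (4,7)@(9, 15): e=[34,52,2] → X
  covered (11 px):
    . . . . . . . . . . . .
    . . . . . . . . . . . .
    . . . . . . . . . . . .
    . . . . . . . . . . . .
    . . X . . . . . . . . .
    . X X X . . . . . . . .
    . . X X X . . . . . . .
    . . . . X X X . . . . .
    . . . . . . . X . . . .
    . . . . . . . . . . . .
T1:
  2·area = 18
  edge (2, 0)→(17, 4): d=(15,4) right/bottom  bias=-1
  edge (17, 4)→(20, 6): d=(3,2) right/bottom  bias=-1
  edge (20, 6)→(2, 0): d=(-18,-6) top-left  bias=+0
    (2,0)@(5, 1): e=[3,15,0] → X  [on edge]
    (3,0)@(7, 1): e=[-5,11,12] → .
    (2,1)@(5, 3): e=[33,21,-36] → .
    (5,1)@(11, 3): e=[9,9,0] → X  [on edge]
    (6,1)@(13, 3): e=[1,5,12] → X
    (7,1)@(15, 3): e=[-7,1,24] → .
    (5,2)@(11, 5): e=[39,15,-36] → .
    (6,2)@(13, 5): e=[31,11,-24] → .
    (8,2)@(17, 5): e=[15,3,0] → X  [on edge]
    (9,2)@(19, 5): e=[7,-1,12] → .
    (8,3)@(17, 7): e=[45,9,-36] → .
    (11,3)@(23, 7): e=[21,-3,0] → .  [on edge]
  covered (4 px):
    . . X . . . . . . . . .
    . . . . . X X . . . . .
    . . . . . . . . X . . .
    . . . . . . . . . . . .
    . . . . . . . . . . . .
    . . . . . . . . . . . .
    . . . . . . . . . . . .
    . . . . . . . . . . . .
    . . . . . . . . . . . .
    . . . . . . . . . . . .
T2:
  2·area = 4
  edge (4, 6)→(18, 8): d=(14,2) right/bottom  bias=-1
  edge (18, 8)→(2, 6): d=(-16,-2) top-left  bias=+0
  edge (2, 6)→(4, 6): d=(2,0) top-left  bias=+0
    (5,3)@(11, 7): e=[0,2,2] → .  [on edge]
  covered (0 px):
    . . . . . . . . . . . .
    . . . . . . . . . . . .
    . . . . . . . . . . . .
    . . . . . . . . . . . .
    . . . . . . . . . . . .
    . . . . . . . . . . . .
    . . . . . . . . . . . .
    . . . . . . . . . . . .
    . . . . . . . . . . . .
    . . . . . . . . . . . .

Z-buffer (winner per pixel, '.' = empty):
  . . 1 . . . . . . . . .
  . . . . . 1 1 . . . . .
  . . . . . . . . 1 . . .
  . . . . . . . . . . . .
  . . 0 . . . . . . . . .
  . 0 0 0 . . . . . . . .
  . . 0 0 0 . . . . . . .
  . . . . 0 0 0 . . . . .
  . . . . . . . 0 . . . .
  . . . . . . . . . . . .

Final: 1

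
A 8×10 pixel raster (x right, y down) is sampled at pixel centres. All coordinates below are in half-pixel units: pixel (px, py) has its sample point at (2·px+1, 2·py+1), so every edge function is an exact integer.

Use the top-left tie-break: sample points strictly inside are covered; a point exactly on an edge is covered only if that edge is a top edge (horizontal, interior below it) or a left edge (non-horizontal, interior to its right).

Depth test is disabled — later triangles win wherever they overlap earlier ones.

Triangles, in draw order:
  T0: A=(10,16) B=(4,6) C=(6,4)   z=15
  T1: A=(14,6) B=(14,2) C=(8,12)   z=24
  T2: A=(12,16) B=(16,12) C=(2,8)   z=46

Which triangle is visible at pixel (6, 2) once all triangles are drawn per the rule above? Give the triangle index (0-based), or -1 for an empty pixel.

T0:
  2·area = 32
  edge (10, 16)→(4, 6): d=(-6,-10) top-left  bias=+0
  edge (4, 6)→(6, 4): d=(2,-2) top-left  bias=+0
  edge (6, 4)→(10, 16): d=(4,12) right/bottom  bias=-1
    (0,0)@(1, 1): e=[0,-16,48] → ·  [on edge]
    (2,0)@(5, 1): e=[40,-8,0] → ·  [on edge]
    (4,0)@(9, 1): e=[80,0,-48] → ·  [on edge]
    (3,1)@(7, 3): e=[48,0,-16] → ·  [on edge]
    (2,2)@(5, 5): e=[16,0,16] → #  [on edge]
    (3,2)@(7, 5): e=[36,4,-8] → ·
    (1,3)@(3, 7): e=[-16,0,48] → ·  [on edge]
    (2,3)@(5, 7): e=[4,4,24] → #
    (3,3)@(7, 7): e=[24,8,0] → ·  [on edge]
    (0,4)@(1, 9): e=[-48,0,80] → ·  [on edge]
    (2,4)@(5, 9): e=[-8,8,32] → ·
    (3,4)@(7, 9): e=[12,12,8] → #
    (3,5)@(7, 11): e=[0,16,16] → #  [on edge]
    (4,6)@(9, 13): e=[8,24,0] → ·  [on edge]
    (5,9)@(11, 19): e=[-8,40,0] → ·  [on edge]
  covered (4 px):
    · · · · · · · ·
    · · · · · · · ·
    · · # · · · · ·
    · · # · · · · ·
    · · · # · · · ·
    · · · # · · · ·
    · · · · · · · ·
    · · · · · · · ·
    · · · · · · · ·
    · · · · · · · ·
T1:
  2·area = 24  (B↔C swapped to make it positive)
  edge (14, 6)→(8, 12): d=(-6,6) right/bottom  bias=-1
  edge (8, 12)→(14, 2): d=(6,-10) top-left  bias=+0
  edge (14, 2)→(14, 6): d=(0,4) right/bottom  bias=-1
    (6,2)@(13, 5): e=[12,8,4] → #
    (7,2)@(15, 5): e=[0,28,-4] → ·  [on edge]
    (5,3)@(11, 7): e=[12,0,12] → #  [on edge]
    (6,3)@(13, 7): e=[0,20,4] → ·  [on edge]
    (5,4)@(11, 9): e=[0,12,12] → ·  [on edge]
    (4,5)@(9, 11): e=[0,4,20] → ·  [on edge]
    (3,6)@(7, 13): e=[0,-4,28] → ·  [on edge]
    (2,7)@(5, 15): e=[0,-12,36] → ·  [on edge]
    (1,8)@(3, 17): e=[0,-20,44] → ·  [on edge]
    (2,8)@(5, 17): e=[-12,0,36] → ·  [on edge]
    (0,9)@(1, 19): e=[0,-28,52] → ·  [on edge]
  covered (2 px):
    · · · · · · · ·
    · · · · · · · ·
    · · · · · · # ·
    · · · · · # · ·
    · · · · · · · ·
    · · · · · · · ·
    · · · · · · · ·
    · · · · · · · ·
    · · · · · · · ·
    · · · · · · · ·
T2:
  2·area = 72  (B↔C swapped to make it positive)
  edge (12, 16)→(2, 8): d=(-10,-8) top-left  bias=+0
  edge (2, 8)→(16, 12): d=(14,4) right/bottom  bias=-1
  edge (16, 12)→(12, 16): d=(-4,4) right/bottom  bias=-1
    (2,4)@(5, 9): e=[14,2,56] → #
    (3,4)@(7, 9): e=[30,-6,48] → ·
    (2,5)@(5, 11): e=[-6,30,48] → ·
    (3,5)@(7, 11): e=[10,22,40] → #
    (4,5)@(9, 11): e=[26,14,32] → #
    (5,5)@(11, 11): e=[42,6,24] → #
    (6,5)@(13, 11): e=[58,-2,16] → ·
    (3,6)@(7, 13): e=[-10,50,32] → ·
    (4,6)@(9, 13): e=[6,42,24] → #
    (6,6)@(13, 13): e=[38,26,8] → #
    (7,6)@(15, 13): e=[54,18,0] → ·  [on edge]
    (4,7)@(9, 15): e=[-14,70,16] → ·
    (6,7)@(13, 15): e=[18,54,0] → ·  [on edge]
    (5,8)@(11, 17): e=[-18,90,0] → ·  [on edge]
    (4,9)@(9, 19): e=[-54,126,0] → ·  [on edge]
  covered (8 px):
    · · · · · · · ·
    · · · · · · · ·
    · · · · · · · ·
    · · · · · · · ·
    · · # · · · · ·
    · · · # # # · ·
    · · · · # # # ·
    · · · · · # · ·
    · · · · · · · ·
    · · · · · · · ·

Z-buffer (winner per pixel, '.' = empty):
  . . . . . . . .
  . . . . . . . .
  . . 0 . . . 1 .
  . . 0 . . 1 . .
  . . 2 0 . . . .
  . . . 2 2 2 . .
  . . . . 2 2 2 .
  . . . . . 2 . .
  . . . . . . . .
  . . . . . . . .

Answer: 1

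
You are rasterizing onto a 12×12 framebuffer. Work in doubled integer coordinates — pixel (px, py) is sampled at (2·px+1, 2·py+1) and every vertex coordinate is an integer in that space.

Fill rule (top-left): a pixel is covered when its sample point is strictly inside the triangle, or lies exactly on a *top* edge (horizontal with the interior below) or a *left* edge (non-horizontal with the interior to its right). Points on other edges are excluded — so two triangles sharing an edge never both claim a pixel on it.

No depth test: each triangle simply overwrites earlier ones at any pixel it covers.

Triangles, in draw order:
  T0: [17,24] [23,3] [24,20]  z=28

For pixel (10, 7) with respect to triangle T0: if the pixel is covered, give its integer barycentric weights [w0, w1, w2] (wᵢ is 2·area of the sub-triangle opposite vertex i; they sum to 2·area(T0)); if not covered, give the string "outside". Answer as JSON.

T0:
  2·area = 123
  edge (17, 24)→(23, 3): d=(6,-21) top-left  bias=+0
  edge (23, 3)→(24, 20): d=(1,17) right/bottom  bias=-1
  edge (24, 20)→(17, 24): d=(-7,4) right/bottom  bias=-1
    (11,1)@(23, 3): e=[0,0,123] → .  [on edge]
    (11,2)@(23, 5): e=[12,2,109] → X
    (11,3)@(23, 7): e=[24,4,95] → X
    (11,4)@(23, 9): e=[36,6,81] → X
    (10,5)@(21, 11): e=[6,42,75] → X
    (10,6)@(21, 13): e=[18,44,61] → X
    (10,7)@(21, 15): e=[30,46,47] → X
    (9,8)@(19, 17): e=[0,82,41] → X  [on edge]
    (9,9)@(19, 19): e=[12,84,27] → X
    (9,10)@(19, 21): e=[24,86,13] → X
    (11,10)@(23, 21): e=[108,18,-3] → .
    (9,11)@(19, 23): e=[36,88,-1] → .
  covered (17 px):
    . . . . . . . . . . . .
    . . . . . . . . . . . .
    . . . . . . . . . . . X
    . . . . . . . . . . . X
    . . . . . . . . . . . X
    . . . . . . . . . . X X
    . . . . . . . . . . X X
    . . . . . . . . . . X X
    . . . . . . . . . X X X
    . . . . . . . . . X X X
    . . . . . . . . . X X .
    . . . . . . . . . . . .

Final: [46,47,30]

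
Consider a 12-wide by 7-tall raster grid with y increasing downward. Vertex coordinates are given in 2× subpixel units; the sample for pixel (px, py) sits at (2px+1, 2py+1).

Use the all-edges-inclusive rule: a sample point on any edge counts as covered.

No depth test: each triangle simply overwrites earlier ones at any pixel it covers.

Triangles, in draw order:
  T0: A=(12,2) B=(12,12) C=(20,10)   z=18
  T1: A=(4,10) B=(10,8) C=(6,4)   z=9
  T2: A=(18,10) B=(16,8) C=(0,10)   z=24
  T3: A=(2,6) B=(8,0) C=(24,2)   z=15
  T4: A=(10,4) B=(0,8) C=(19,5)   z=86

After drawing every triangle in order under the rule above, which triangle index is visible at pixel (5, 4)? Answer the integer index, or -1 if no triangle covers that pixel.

T0:
  2·area = 80  (B↔C swapped to make it positive)
  edge (12, 2)→(20, 10): d=(8,8) inclusive
  edge (20, 10)→(12, 12): d=(-8,2) inclusive
  edge (12, 12)→(12, 2): d=(0,-10) inclusive
    (5,0)@(11, 1): e=[0,90,-10] → .  [on edge]
    (6,1)@(13, 3): e=[0,70,10] → X  [on edge]
    (7,1)@(15, 3): e=[-16,66,30] → .
    (6,2)@(13, 5): e=[16,54,10] → X
    (7,2)@(15, 5): e=[0,50,30] → X  [on edge]
    (8,2)@(17, 5): e=[-16,46,50] → .
    (6,3)@(13, 7): e=[32,38,10] → X
    (8,3)@(17, 7): e=[0,30,50] → X  [on edge]
    (9,3)@(19, 7): e=[-16,26,70] → .
    (6,4)@(13, 9): e=[48,22,10] → X
    (9,4)@(19, 9): e=[0,10,70] → X  [on edge]
    (10,4)@(21, 9): e=[-16,6,90] → .
    (10,5)@(21, 11): e=[0,-10,90] → .  [on edge]
    (11,6)@(23, 13): e=[0,-30,110] → .  [on edge]
  covered (12 px):
    . . . . . . . . . . . .
    . . . . . . X . . . . .
    . . . . . . X X . . . .
    . . . . . . X X X . . .
    . . . . . . X X X X . .
    . . . . . . X X . . . .
    . . . . . . . . . . . .
T1:
  2·area = 32  (B↔C swapped to make it positive)
  edge (4, 10)→(6, 4): d=(2,-6) inclusive
  edge (6, 4)→(10, 8): d=(4,4) inclusive
  edge (10, 8)→(4, 10): d=(-6,2) inclusive
    (1,0)@(3, 1): e=[-24,0,56] → .  [on edge]
    (3,0)@(7, 1): e=[0,-16,48] → .  [on edge]
    (2,1)@(5, 3): e=[-8,0,40] → .  [on edge]
    (3,2)@(7, 5): e=[8,0,24] → X  [on edge]
    (4,2)@(9, 5): e=[20,-8,20] → .
    (9,2)@(19, 5): e=[80,-48,0] → .  [on edge]
    (2,3)@(5, 7): e=[0,16,16] → X  [on edge]
    (4,3)@(9, 7): e=[24,0,8] → X  [on edge]
    (5,3)@(11, 7): e=[36,-8,4] → .
    (6,3)@(13, 7): e=[48,-16,0] → .  [on edge]
    (2,4)@(5, 9): e=[4,24,4] → X
    (3,4)@(7, 9): e=[16,16,0] → X  [on edge]
    (5,4)@(11, 9): e=[40,0,-8] → .  [on edge]
    (0,5)@(1, 11): e=[-16,48,0] → .  [on edge]
    (6,5)@(13, 11): e=[56,0,-24] → .  [on edge]
    (1,6)@(3, 13): e=[0,48,-16] → .  [on edge]
    (7,6)@(15, 13): e=[72,0,-40] → .  [on edge]
  covered (6 px):
    . . . . . . . . . . . .
    . . . . . . . . . . . .
    . . . X . . . . . . . .
    . . X X X . . . . . . .
    . . X X . . . . . . . .
    . . . . . . . . . . . .
    . . . . . . . . . . . .
T2:
  2·area = 36  (B↔C swapped to make it positive)
  edge (18, 10)→(0, 10): d=(-18,0) inclusive
  edge (0, 10)→(16, 8): d=(16,-2) inclusive
  edge (16, 8)→(18, 10): d=(2,2) inclusive
    (4,0)@(9, 1): e=[162,-126,0] → .  [on edge]
    (5,1)@(11, 3): e=[126,-90,0] → .  [on edge]
    (6,2)@(13, 5): e=[90,-54,0] → .  [on edge]
    (7,3)@(15, 7): e=[54,-18,0] → .  [on edge]
    (4,4)@(9, 9): e=[18,2,16] → X
    (5,4)@(11, 9): e=[18,6,12] → X
    (6,4)@(13, 9): e=[18,10,8] → X
    (7,4)@(15, 9): e=[18,14,4] → X
    (8,4)@(17, 9): e=[18,18,0] → X  [on edge]
    (9,4)@(19, 9): e=[18,22,-4] → .
    (4,5)@(9, 11): e=[-18,34,20] → .
    (5,5)@(11, 11): e=[-18,38,16] → .
    (9,5)@(19, 11): e=[-18,54,0] → .  [on edge]
    (10,6)@(21, 13): e=[-54,90,0] → .  [on edge]
  covered (5 px):
    . . . . . . . . . . . .
    . . . . . . . . . . . .
    . . . . . . . . . . . .
    . . . . . . . . . . . .
    . . . . X X X X X . . .
    . . . . . . . . . . . .
    . . . . . . . . . . . .
T3:
  2·area = 108
  edge (2, 6)→(8, 0): d=(6,-6) inclusive
  edge (8, 0)→(24, 2): d=(16,2) inclusive
  edge (24, 2)→(2, 6): d=(-22,4) inclusive
    (3,0)@(7, 1): e=[0,18,90] → X  [on edge]
    (4,0)@(9, 1): e=[12,14,82] → X
    (5,0)@(11, 1): e=[24,10,74] → X
    (6,0)@(13, 1): e=[36,6,66] → X
    (7,0)@(15, 1): e=[48,2,58] → X
    (8,0)@(17, 1): e=[60,-2,50] → .
    (2,1)@(5, 3): e=[0,54,54] → X  [on edge]
    (8,1)@(17, 3): e=[72,30,6] → X
    (9,1)@(19, 3): e=[84,26,-2] → .
    (1,2)@(3, 5): e=[0,90,18] → X  [on edge]
    (4,2)@(9, 5): e=[36,78,-6] → .
    (5,2)@(11, 5): e=[48,74,-14] → .
    (0,3)@(1, 7): e=[0,126,-18] → .  [on edge]
  covered (15 px):
    . . . X X X X X . . . .
    . . X X X X X X X . . .
    . X X X . . . . . . . .
    . . . . . . . . . . . .
    . . . . . . . . . . . .
    . . . . . . . . . . . .
    . . . . . . . . . . . .
T4:
  2·area = 46  (B↔C swapped to make it positive)
  edge (10, 4)→(19, 5): d=(9,1) inclusive
  edge (19, 5)→(0, 8): d=(-19,3) inclusive
  edge (0, 8)→(10, 4): d=(10,-4) inclusive
    (0,1)@(1, 3): e=[0,92,-46] → .  [on edge]
    (4,2)@(9, 5): e=[10,30,6] → X
    (5,2)@(11, 5): e=[8,24,14] → X
    (6,2)@(13, 5): e=[6,18,22] → X
    (7,2)@(15, 5): e=[4,12,30] → X
    (8,2)@(17, 5): e=[2,6,38] → X
    (9,2)@(19, 5): e=[0,0,46] → X  [on edge]
    (10,2)@(21, 5): e=[-2,-6,54] → .
    (1,3)@(3, 7): e=[34,10,2] → X
    (2,3)@(5, 7): e=[32,4,10] → X
    (3,3)@(7, 7): e=[30,-2,18] → .
    (4,3)@(9, 7): e=[28,-8,26] → .
  covered (8 px):
    . . . . . . . . . . . .
    . . . . . . . . . . . .
    . . . . X X X X X X . .
    . X X . . . . . . . . .
    . . . . . . . . . . . .
    . . . . . . . . . . . .
    . . . . . . . . . . . .

Z-buffer (winner per pixel, '.' = empty):
  . . . 3 3 3 3 3 . . . .
  . . 3 3 3 3 3 3 3 . . .
  . 3 3 3 4 4 4 4 4 4 . .
  . 4 4 1 1 . 0 0 0 . . .
  . . 1 1 2 2 2 2 2 0 . .
  . . . . . . 0 0 . . . .
  . . . . . . . . . . . .

Answer: 2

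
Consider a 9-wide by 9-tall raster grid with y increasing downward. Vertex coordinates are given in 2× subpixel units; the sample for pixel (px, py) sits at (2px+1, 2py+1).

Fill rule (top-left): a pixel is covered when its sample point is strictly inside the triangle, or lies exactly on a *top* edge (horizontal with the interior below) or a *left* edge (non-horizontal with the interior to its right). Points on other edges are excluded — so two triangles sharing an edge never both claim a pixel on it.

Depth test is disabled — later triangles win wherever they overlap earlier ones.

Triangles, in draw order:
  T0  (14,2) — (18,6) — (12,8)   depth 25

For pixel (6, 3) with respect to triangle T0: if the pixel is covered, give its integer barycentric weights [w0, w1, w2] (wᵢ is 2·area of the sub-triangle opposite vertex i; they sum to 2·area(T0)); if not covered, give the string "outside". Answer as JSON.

T0:
  2·area = 32
  edge (14, 2)→(18, 6): d=(4,4) right/bottom  bias=-1
  edge (18, 6)→(12, 8): d=(-6,2) right/bottom  bias=-1
  edge (12, 8)→(14, 2): d=(2,-6) top-left  bias=+0
    (6,0)@(13, 1): e=[0,40,-8] → ·  [on edge]
    (7,1)@(15, 3): e=[0,24,8] → ·  [on edge]
    (6,2)@(13, 5): e=[16,16,0] → #  [on edge]
    (7,2)@(15, 5): e=[8,12,12] → #
    (8,2)@(17, 5): e=[0,8,24] → ·  [on edge]
    (6,3)@(13, 7): e=[24,4,4] → #
    (7,3)@(15, 7): e=[16,0,16] → ·  [on edge]
    (4,4)@(9, 9): e=[48,0,-16] → ·  [on edge]
    (6,4)@(13, 9): e=[32,-8,8] → ·
    (1,5)@(3, 11): e=[80,0,-48] → ·  [on edge]
    (5,5)@(11, 11): e=[48,-16,0] → ·  [on edge]
    (4,8)@(9, 17): e=[80,-48,0] → ·  [on edge]
  covered (3 px):
    · · · · · · · · ·
    · · · · · · · · ·
    · · · · · · # # ·
    · · · · · · # · ·
    · · · · · · · · ·
    · · · · · · · · ·
    · · · · · · · · ·
    · · · · · · · · ·
    · · · · · · · · ·

Answer: [4,4,24]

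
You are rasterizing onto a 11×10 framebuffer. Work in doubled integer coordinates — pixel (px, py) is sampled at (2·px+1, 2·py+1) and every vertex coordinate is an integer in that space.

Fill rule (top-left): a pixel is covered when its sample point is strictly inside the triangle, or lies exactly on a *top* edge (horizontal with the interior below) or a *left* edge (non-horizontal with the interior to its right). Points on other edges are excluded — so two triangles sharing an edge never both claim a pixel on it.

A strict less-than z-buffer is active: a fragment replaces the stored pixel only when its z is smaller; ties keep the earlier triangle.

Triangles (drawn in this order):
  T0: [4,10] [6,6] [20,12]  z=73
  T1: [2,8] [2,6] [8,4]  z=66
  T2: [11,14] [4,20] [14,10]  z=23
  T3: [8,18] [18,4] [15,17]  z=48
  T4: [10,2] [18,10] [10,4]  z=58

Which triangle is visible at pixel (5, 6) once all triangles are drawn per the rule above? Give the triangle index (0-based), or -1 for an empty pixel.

T0:
  2·area = 68
  edge (4, 10)→(6, 6): d=(2,-4) top-left  bias=+0
  edge (6, 6)→(20, 12): d=(14,6) right/bottom  bias=-1
  edge (20, 12)→(4, 10): d=(-16,-2) top-left  bias=+0
    (3,3)@(7, 7): e=[6,8,54] → █
    (4,3)@(9, 7): e=[14,-4,58] → ·
    (2,4)@(5, 9): e=[2,48,18] → █
    (4,4)@(9, 9): e=[18,24,26] → █
    (5,4)@(11, 9): e=[26,12,30] → █
    (6,4)@(13, 9): e=[34,0,34] → ·  [on edge]
    (2,5)@(5, 11): e=[6,76,-14] → ·
    (3,5)@(7, 11): e=[14,64,-10] → ·
    (4,5)@(9, 11): e=[22,52,-6] → ·
    (5,5)@(11, 11): e=[30,40,-2] → ·
    (6,5)@(13, 11): e=[38,28,2] → █
    (7,5)@(15, 11): e=[46,16,6] → █
  covered (8 px):
    · · · · · · · · · · ·
    · · · · · · · · · · ·
    · · · · · · · · · · ·
    · · · █ · · · · · · ·
    · · █ █ █ █ · · · · ·
    · · · · · · █ █ █ · ·
    · · · · · · · · · · ·
    · · · · · · · · · · ·
    · · · · · · · · · · ·
    · · · · · · · · · · ·
T1:
  2·area = 12
  edge (2, 8)→(2, 6): d=(0,-2) top-left  bias=+0
  edge (2, 6)→(8, 4): d=(6,-2) top-left  bias=+0
  edge (8, 4)→(2, 8): d=(-6,4) right/bottom  bias=-1
    (8,0)@(17, 1): e=[30,0,-18] → ·  [on edge]
    (5,1)@(11, 3): e=[18,0,-6] → ·  [on edge]
    (2,2)@(5, 5): e=[6,0,6] → █  [on edge]
    (3,2)@(7, 5): e=[10,4,-2] → ·
    (1,3)@(3, 7): e=[2,8,2] → █
    (2,3)@(5, 7): e=[6,12,-6] → ·
    (1,4)@(3, 9): e=[2,20,-10] → ·
  covered (2 px):
    · · · · · · · · · · ·
    · · · · · · · · · · ·
    · · █ · · · · · · · ·
    · █ · · · · · · · · ·
    · · · · · · · · · · ·
    · · · · · · · · · · ·
    · · · · · · · · · · ·
    · · · · · · · · · · ·
    · · · · · · · · · · ·
    · · · · · · · · · · ·
T2:
  2·area = 10
  edge (11, 14)→(4, 20): d=(-7,6) right/bottom  bias=-1
  edge (4, 20)→(14, 10): d=(10,-10) top-left  bias=+0
  edge (14, 10)→(11, 14): d=(-3,4) right/bottom  bias=-1
    (10,1)@(21, 3): e=[17,0,-7] → ·  [on edge]
    (9,2)@(19, 5): e=[15,0,-5] → ·  [on edge]
    (8,3)@(17, 7): e=[13,0,-3] → ·  [on edge]
    (7,4)@(15, 9): e=[11,0,-1] → ·  [on edge]
    (6,5)@(13, 11): e=[9,0,1] → █  [on edge]
    (7,5)@(15, 11): e=[-3,20,-7] → ·
    (5,6)@(11, 13): e=[7,0,3] → █  [on edge]
    (6,6)@(13, 13): e=[-5,20,-5] → ·
    (4,7)@(9, 15): e=[5,0,5] → █  [on edge]
    (5,7)@(11, 15): e=[-7,20,-3] → ·
    (3,8)@(7, 17): e=[3,0,7] → █  [on edge]
    (4,8)@(9, 17): e=[-9,20,-1] → ·
    (2,9)@(5, 19): e=[1,0,9] → █  [on edge]
  covered (5 px):
    · · · · · · · · · · ·
    · · · · · · · · · · ·
    · · · · · · · · · · ·
    · · · · · · · · · · ·
    · · · · · · · · · · ·
    · · · · · · █ · · · ·
    · · · · · █ · · · · ·
    · · · · █ · · · · · ·
    · · · █ · · · · · · ·
    · · █ · · · · · · · ·
T3:
  2·area = 88
  edge (8, 18)→(18, 4): d=(10,-14) top-left  bias=+0
  edge (18, 4)→(15, 17): d=(-3,13) right/bottom  bias=-1
  edge (15, 17)→(8, 18): d=(-7,1) right/bottom  bias=-1
    (8,3)@(17, 7): e=[16,4,68] → █
    (9,3)@(19, 7): e=[44,-22,66] → ·
    (7,4)@(15, 9): e=[8,24,56] → █
    (8,4)@(17, 9): e=[36,-2,54] → ·
    (6,5)@(13, 11): e=[0,44,44] → █  [on edge]
    (8,5)@(17, 11): e=[56,-8,40] → ·
    (6,6)@(13, 13): e=[20,38,30] → █
    (8,6)@(17, 13): e=[76,-14,26] → ·
    (5,7)@(11, 15): e=[12,58,18] → █
    (8,7)@(17, 15): e=[96,-20,12] → ·
    (4,8)@(9, 17): e=[4,78,6] → █
    (7,8)@(15, 17): e=[88,0,0] → ·  [on edge]
    (0,9)@(1, 19): e=[-88,176,0] → ·  [on edge]
  covered (12 px):
    · · · · · · · · · · ·
    · · · · · · · · · · ·
    · · · · · · · · · · ·
    · · · · · · · · █ · ·
    · · · · · · · █ · · ·
    · · · · · · █ █ · · ·
    · · · · · · █ █ · · ·
    · · · · · █ █ █ · · ·
    · · · · █ █ █ · · · ·
    · · · · · · · · · · ·
T4:
  2·area = 16
  edge (10, 2)→(18, 10): d=(8,8) right/bottom  bias=-1
  edge (18, 10)→(10, 4): d=(-8,-6) top-left  bias=+0
  edge (10, 4)→(10, 2): d=(0,-2) top-left  bias=+0
    (4,0)@(9, 1): e=[0,18,-2] → ·  [on edge]
    (5,1)@(11, 3): e=[0,14,2] → ·  [on edge]
    (6,2)@(13, 5): e=[0,10,6] → ·  [on edge]
    (7,3)@(15, 7): e=[0,6,10] → ·  [on edge]
    (8,4)@(17, 9): e=[0,2,14] → ·  [on edge]
    (9,5)@(19, 11): e=[0,-2,18] → ·  [on edge]
    (10,6)@(21, 13): e=[0,-6,22] → ·  [on edge]
  covered (0 px):
    · · · · · · · · · · ·
    · · · · · · · · · · ·
    · · · · · · · · · · ·
    · · · · · · · · · · ·
    · · · · · · · · · · ·
    · · · · · · · · · · ·
    · · · · · · · · · · ·
    · · · · · · · · · · ·
    · · · · · · · · · · ·
    · · · · · · · · · · ·

Z-buffer (winner per pixel, '.' = empty):
  . . . . . . . . . . .
  . . . . . . . . . . .
  . . 1 . . . . . . . .
  . 1 . 0 . . . . 3 . .
  . . 0 0 0 0 . 3 . . .
  . . . . . . 2 3 0 . .
  . . . . . 2 3 3 . . .
  . . . . 2 3 3 3 . . .
  . . . 2 3 3 3 . . . .
  . . 2 . . . . . . . .

Result: 2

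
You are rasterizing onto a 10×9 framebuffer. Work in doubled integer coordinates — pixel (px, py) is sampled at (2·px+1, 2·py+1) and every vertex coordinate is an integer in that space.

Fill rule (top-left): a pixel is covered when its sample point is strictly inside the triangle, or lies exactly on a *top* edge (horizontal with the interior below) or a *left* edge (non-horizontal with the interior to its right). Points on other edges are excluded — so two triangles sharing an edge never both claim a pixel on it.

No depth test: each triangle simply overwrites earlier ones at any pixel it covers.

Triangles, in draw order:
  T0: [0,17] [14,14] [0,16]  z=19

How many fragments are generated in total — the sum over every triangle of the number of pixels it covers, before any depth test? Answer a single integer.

T0:
  2·area = 14  (B↔C swapped to make it positive)
  edge (0, 17)→(0, 16): d=(0,-1) top-left  bias=+0
  edge (0, 16)→(14, 14): d=(14,-2) top-left  bias=+0
  edge (14, 14)→(0, 17): d=(-14,3) right/bottom  bias=-1
    (3,7)@(7, 15): e=[7,0,7] → X  [on edge]
    (4,7)@(9, 15): e=[9,4,1] → X
    (5,7)@(11, 15): e=[11,8,-5] → .
    (3,8)@(7, 17): e=[7,28,-21] → .
    (4,8)@(9, 17): e=[9,32,-27] → .
  covered (2 px):
    . . . . . . . . . .
    . . . . . . . . . .
    . . . . . . . . . .
    . . . . . . . . . .
    . . . . . . . . . .
    . . . . . . . . . .
    . . . . . . . . . .
    . . . X X . . . . .
    . . . . . . . . . .

Answer: 2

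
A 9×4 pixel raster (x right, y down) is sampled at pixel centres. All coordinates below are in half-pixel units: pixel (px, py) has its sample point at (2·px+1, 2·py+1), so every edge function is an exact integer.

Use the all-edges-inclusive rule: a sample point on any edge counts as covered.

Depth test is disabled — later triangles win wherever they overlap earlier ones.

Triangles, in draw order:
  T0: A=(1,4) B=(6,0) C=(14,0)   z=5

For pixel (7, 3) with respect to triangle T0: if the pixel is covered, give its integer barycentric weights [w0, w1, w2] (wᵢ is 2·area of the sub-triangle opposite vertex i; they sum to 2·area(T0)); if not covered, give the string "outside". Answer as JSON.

T0:
  2·area = 32
  edge (1, 4)→(6, 0): d=(5,-4) inclusive
  edge (6, 0)→(14, 0): d=(8,0) inclusive
  edge (14, 0)→(1, 4): d=(-13,4) inclusive
    (2,0)@(5, 1): e=[1,8,23] → X
    (3,0)@(7, 1): e=[9,8,15] → X
    (4,0)@(9, 1): e=[17,8,7] → X
    (5,0)@(11, 1): e=[25,8,-1] → .
    (1,1)@(3, 3): e=[3,24,5] → X
    (2,1)@(5, 3): e=[11,24,-3] → .
    (3,1)@(7, 3): e=[19,24,-11] → .
    (4,1)@(9, 3): e=[27,24,-19] → .
    (1,2)@(3, 5): e=[13,40,-21] → .
  covered (4 px):
    . . X X X . . . .
    . X . . . . . . .
    . . . . . . . . .
    . . . . . . . . .

Answer: "outside"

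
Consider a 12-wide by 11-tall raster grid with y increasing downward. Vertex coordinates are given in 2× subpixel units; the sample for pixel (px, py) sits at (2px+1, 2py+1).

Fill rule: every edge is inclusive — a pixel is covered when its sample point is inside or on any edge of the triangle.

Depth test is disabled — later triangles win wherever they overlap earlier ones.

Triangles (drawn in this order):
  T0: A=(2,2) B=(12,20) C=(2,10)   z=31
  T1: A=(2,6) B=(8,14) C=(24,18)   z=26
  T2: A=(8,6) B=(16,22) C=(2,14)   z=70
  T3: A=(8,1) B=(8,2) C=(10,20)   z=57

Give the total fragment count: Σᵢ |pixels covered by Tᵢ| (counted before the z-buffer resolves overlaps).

T0:
  2·area = 80
  edge (2, 2)→(12, 20): d=(10,18) inclusive
  edge (12, 20)→(2, 10): d=(-10,-10) inclusive
  edge (2, 10)→(2, 2): d=(0,-8) inclusive
    (1,2)@(3, 5): e=[12,60,8] → █
    (2,2)@(5, 5): e=[-24,80,24] → ·
    (1,3)@(3, 7): e=[32,40,8] → █
    (2,3)@(5, 7): e=[-4,60,24] → ·
    (0,4)@(1, 9): e=[88,0,-8] → ·  [on edge]
    (1,4)@(3, 9): e=[52,20,8] → █
    (2,4)@(5, 9): e=[16,40,24] → █
    (3,4)@(7, 9): e=[-20,60,40] → ·
    (1,5)@(3, 11): e=[72,0,8] → █  [on edge]
    (3,5)@(7, 11): e=[0,40,40] → █  [on edge]
    (4,5)@(9, 11): e=[-36,60,56] → ·
    (1,6)@(3, 13): e=[92,-20,8] → ·
    (2,6)@(5, 13): e=[56,0,24] → █  [on edge]
    (3,7)@(7, 15): e=[40,0,40] → █  [on edge]
    (4,8)@(9, 17): e=[24,0,56] → █  [on edge]
    (5,9)@(11, 19): e=[8,0,72] → █  [on edge]
    (6,10)@(13, 21): e=[-8,0,88] → ·  [on edge]
  covered (13 px):
    · · · · · · · · · · · ·
    · · · · · · · · · · · ·
    · █ · · · · · · · · · ·
    · █ · · · · · · · · · ·
    · █ █ · · · · · · · · ·
    · █ █ █ · · · · · · · ·
    · · █ █ · · · · · · · ·
    · · · █ █ · · · · · · ·
    · · · · █ · · · · · · ·
    · · · · · █ · · · · · ·
    · · · · · · · · · · · ·
T1:
  2·area = 104  (B↔C swapped to make it positive)
  edge (2, 6)→(24, 18): d=(22,12) inclusive
  edge (24, 18)→(8, 14): d=(-16,-4) inclusive
  edge (8, 14)→(2, 6): d=(-6,-8) inclusive
    (1,3)@(3, 7): e=[10,92,2] → █
    (2,3)@(5, 7): e=[-14,100,18] → ·
    (1,4)@(3, 9): e=[54,60,-10] → ·
    (2,4)@(5, 9): e=[30,68,6] → █
    (3,4)@(7, 9): e=[6,76,22] → █
    (4,4)@(9, 9): e=[-18,84,38] → ·
    (2,5)@(5, 11): e=[74,36,-6] → ·
    (3,5)@(7, 11): e=[50,44,10] → █
    (4,5)@(9, 11): e=[26,52,26] → █
    (5,5)@(11, 11): e=[2,60,42] → █
    (6,5)@(13, 11): e=[-22,68,58] → ·
    (3,6)@(7, 13): e=[94,12,-2] → ·
  covered (13 px):
    · · · · · · · · · · · ·
    · · · · · · · · · · · ·
    · · · · · · · · · · · ·
    · █ · · · · · · · · · ·
    · · █ █ · · · · · · · ·
    · · · █ █ █ · · · · · ·
    · · · · █ █ █ · · · · ·
    · · · · · · █ █ █ · · ·
    · · · · · · · · · · █ ·
    · · · · · · · · · · · ·
    · · · · · · · · · · · ·
T2:
  2·area = 160
  edge (8, 6)→(16, 22): d=(8,16) inclusive
  edge (16, 22)→(2, 14): d=(-14,-8) inclusive
  edge (2, 14)→(8, 6): d=(6,-8) inclusive
    (3,4)@(7, 9): e=[40,110,10] → █
    (4,4)@(9, 9): e=[8,126,26] → █
    (5,4)@(11, 9): e=[-24,142,42] → ·
    (2,5)@(5, 11): e=[88,66,6] → █
    (5,5)@(11, 11): e=[-8,114,54] → ·
    (1,6)@(3, 13): e=[136,22,2] → █
    (5,6)@(11, 13): e=[8,86,66] → █
    (6,6)@(13, 13): e=[-24,102,82] → ·
    (1,7)@(3, 15): e=[152,-6,14] → ·
    (2,7)@(5, 15): e=[120,10,30] → █
    (6,7)@(13, 15): e=[-8,74,94] → ·
    (2,8)@(5, 17): e=[136,-18,42] → ·
  covered (20 px):
    · · · · · · · · · · · ·
    · · · · · · · · · · · ·
    · · · · · · · · · · · ·
    · · · · · · · · · · · ·
    · · · █ █ · · · · · · ·
    · · █ █ █ · · · · · · ·
    · █ █ █ █ █ · · · · · ·
    · · █ █ █ █ · · · · · ·
    · · · · █ █ █ · · · · ·
    · · · · · █ █ · · · · ·
    · · · · · · · █ · · · ·
T3:
  2·area = 2  (B↔C swapped to make it positive)
  edge (8, 1)→(10, 20): d=(2,19) inclusive
  edge (10, 20)→(8, 2): d=(-2,-18) inclusive
  edge (8, 2)→(8, 1): d=(0,-1) inclusive
    (4,5)@(9, 11): e=[1,0,1] → █  [on edge]
    (5,5)@(11, 11): e=[-37,36,3] → ·
    (4,6)@(9, 13): e=[5,-4,1] → ·
  covered (1 px):
    · · · · · · · · · · · ·
    · · · · · · · · · · · ·
    · · · · · · · · · · · ·
    · · · · · · · · · · · ·
    · · · · · · · · · · · ·
    · · · · █ · · · · · · ·
    · · · · · · · · · · · ·
    · · · · · · · · · · · ·
    · · · · · · · · · · · ·
    · · · · · · · · · · · ·
    · · · · · · · · · · · ·

Answer: 47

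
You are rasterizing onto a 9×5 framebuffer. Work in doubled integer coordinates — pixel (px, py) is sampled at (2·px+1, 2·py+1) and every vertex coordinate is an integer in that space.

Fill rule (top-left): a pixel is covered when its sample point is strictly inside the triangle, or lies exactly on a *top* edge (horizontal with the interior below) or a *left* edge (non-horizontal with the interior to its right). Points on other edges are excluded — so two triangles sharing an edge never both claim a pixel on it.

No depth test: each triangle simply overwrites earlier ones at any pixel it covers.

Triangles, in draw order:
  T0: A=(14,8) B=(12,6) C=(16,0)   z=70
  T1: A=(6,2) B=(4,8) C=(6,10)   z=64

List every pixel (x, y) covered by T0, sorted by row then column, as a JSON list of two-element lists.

T0:
  2·area = 20
  edge (14, 8)→(12, 6): d=(-2,-2) top-left  bias=+0
  edge (12, 6)→(16, 0): d=(4,-6) top-left  bias=+0
  edge (16, 0)→(14, 8): d=(-2,8) right/bottom  bias=-1
    (3,0)@(7, 1): e=[0,-50,70] → .  [on edge]
    (4,1)@(9, 3): e=[0,-30,50] → .  [on edge]
    (7,1)@(15, 3): e=[12,6,2] → X
    (8,1)@(17, 3): e=[16,18,-14] → .
    (5,2)@(11, 5): e=[0,-10,30] → .  [on edge]
    (6,2)@(13, 5): e=[4,2,14] → X
    (7,2)@(15, 5): e=[8,14,-2] → .
    (6,3)@(13, 7): e=[0,10,10] → X  [on edge]
    (7,3)@(15, 7): e=[4,22,-6] → .
    (6,4)@(13, 9): e=[-4,18,6] → .
    (7,4)@(15, 9): e=[0,30,-10] → .  [on edge]
  covered (3 px):
    . . . . . . . . .
    . . . . . . . X .
    . . . . . . X . .
    . . . . . . X . .
    . . . . . . . . .
T1:
  2·area = 16  (B↔C swapped to make it positive)
  edge (6, 2)→(6, 10): d=(0,8) right/bottom  bias=-1
  edge (6, 10)→(4, 8): d=(-2,-2) top-left  bias=+0
  edge (4, 8)→(6, 2): d=(2,-6) top-left  bias=+0
    (0,2)@(1, 5): e=[40,0,-24] → .  [on edge]
    (2,2)@(5, 5): e=[8,8,0] → X  [on edge]
    (3,2)@(7, 5): e=[-8,12,12] → .
    (1,3)@(3, 7): e=[24,0,-8] → .  [on edge]
    (2,3)@(5, 7): e=[8,4,4] → X
    (3,3)@(7, 7): e=[-8,8,16] → .
    (2,4)@(5, 9): e=[8,0,8] → X  [on edge]
    (3,4)@(7, 9): e=[-8,4,20] → .
  covered (3 px):
    . . . . . . . . .
    . . . . . . . . .
    . . X . . . . . .
    . . X . . . . . .
    . . X . . . . . .

Answer: [[7,1],[6,2],[6,3]]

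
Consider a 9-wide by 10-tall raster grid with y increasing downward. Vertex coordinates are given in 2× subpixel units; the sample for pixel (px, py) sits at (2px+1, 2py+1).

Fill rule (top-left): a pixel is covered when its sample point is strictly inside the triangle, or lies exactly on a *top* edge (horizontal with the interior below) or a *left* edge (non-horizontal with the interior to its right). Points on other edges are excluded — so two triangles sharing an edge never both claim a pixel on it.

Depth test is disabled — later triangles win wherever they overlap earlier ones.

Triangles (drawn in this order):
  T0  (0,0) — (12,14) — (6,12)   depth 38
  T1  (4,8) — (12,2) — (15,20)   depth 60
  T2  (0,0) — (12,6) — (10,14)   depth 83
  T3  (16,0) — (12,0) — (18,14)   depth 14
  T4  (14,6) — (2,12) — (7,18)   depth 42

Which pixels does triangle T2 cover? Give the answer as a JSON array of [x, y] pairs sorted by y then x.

T0:
  2·area = 60
  edge (0, 0)→(12, 14): d=(12,14) right/bottom  bias=-1
  edge (12, 14)→(6, 12): d=(-6,-2) top-left  bias=+0
  edge (6, 12)→(0, 0): d=(-6,-12) top-left  bias=+0
    (1,2)@(3, 5): e=[18,36,6] → X
    (2,2)@(5, 5): e=[-10,40,30] → .
    (1,3)@(3, 7): e=[42,24,-6] → .
    (2,3)@(5, 7): e=[14,28,18] → X
    (3,3)@(7, 7): e=[-14,32,42] → .
    (2,4)@(5, 9): e=[38,16,6] → X
    (3,4)@(7, 9): e=[10,20,30] → X
    (4,4)@(9, 9): e=[-18,24,54] → .
    (1,5)@(3, 11): e=[90,0,-30] → .  [on edge]
    (2,5)@(5, 11): e=[62,4,-6] → .
    (3,5)@(7, 11): e=[34,8,18] → X
    (4,5)@(9, 11): e=[6,12,42] → X
    (4,6)@(9, 13): e=[30,0,30] → X  [on edge]
    (7,7)@(15, 15): e=[-30,0,90] → .  [on edge]
  covered (8 px):
    . . . . . . . . .
    . . . . . . . . .
    . X . . . . . . .
    . . X . . . . . .
    . . X X . . . . .
    . . . X X . . . .
    . . . . X X . . .
    . . . . . . . . .
    . . . . . . . . .
    . . . . . . . . .
T1:
  2·area = 162
  edge (4, 8)→(12, 2): d=(8,-6) top-left  bias=+0
  edge (12, 2)→(15, 20): d=(3,18) right/bottom  bias=-1
  edge (15, 20)→(4, 8): d=(-11,-12) top-left  bias=+0
    (5,1)@(11, 3): e=[2,21,139] → X
    (6,1)@(13, 3): e=[14,-15,163] → .
    (4,2)@(9, 5): e=[6,63,93] → X
    (6,2)@(13, 5): e=[30,-9,141] → .
    (3,3)@(7, 7): e=[10,105,47] → X
    (6,3)@(13, 7): e=[46,-3,119] → .
    (2,4)@(5, 9): e=[14,147,1] → X
    (6,4)@(13, 9): e=[62,3,97] → X
    (7,4)@(15, 9): e=[74,-33,121] → .
    (2,5)@(5, 11): e=[30,153,-21] → .
    (3,5)@(7, 11): e=[42,117,3] → X
    (7,5)@(15, 11): e=[90,-27,99] → .
  covered (21 px):
    . . . . . . . . .
    . . . . . X . . .
    . . . . X X . . .
    . . . X X X . . .
    . . X X X X X . .
    . . . X X X X . .
    . . . . X X X . .
    . . . . . X X . .
    . . . . . . X . .
    . . . . . . . . .
T2:
  2·area = 108
  edge (0, 0)→(12, 6): d=(12,6) right/bottom  bias=-1
  edge (12, 6)→(10, 14): d=(-2,8) right/bottom  bias=-1
  edge (10, 14)→(0, 0): d=(-10,-14) top-left  bias=+0
    (0,0)@(1, 1): e=[6,98,4] → X
    (1,0)@(3, 1): e=[-6,82,32] → .
    (0,1)@(1, 3): e=[30,94,-16] → .
    (1,1)@(3, 3): e=[18,78,12] → X
    (2,1)@(5, 3): e=[6,62,40] → X
    (3,1)@(7, 3): e=[-6,46,68] → .
    (1,2)@(3, 5): e=[42,74,-8] → .
    (2,2)@(5, 5): e=[30,58,20] → X
    (3,2)@(7, 5): e=[18,42,48] → X
    (4,2)@(9, 5): e=[6,26,76] → X
    (5,2)@(11, 5): e=[-6,10,104] → .
    (2,3)@(5, 7): e=[54,54,0] → X  [on edge]
  covered (14 px):
    X . . . . . . . .
    . X X . . . . . .
    . . X X X . . . .
    . . X X X X . . .
    . . . X X X . . .
    . . . . X . . . .
    . . . . . . . . .
    . . . . . . . . .
    . . . . . . . . .
    . . . . . . . . .
T3:
  2·area = 56  (B↔C swapped to make it positive)
  edge (16, 0)→(18, 14): d=(2,14) right/bottom  bias=-1
  edge (18, 14)→(12, 0): d=(-6,-14) top-left  bias=+0
  edge (12, 0)→(16, 0): d=(4,0) top-left  bias=+0
    (6,0)@(13, 1): e=[44,8,4] → X
    (7,0)@(15, 1): e=[16,36,4] → X
    (8,0)@(17, 1): e=[-12,64,4] → .
    (6,1)@(13, 3): e=[48,-4,12] → .
    (7,1)@(15, 3): e=[20,24,12] → X
    (8,1)@(17, 3): e=[-8,52,12] → .
    (7,2)@(15, 5): e=[24,12,20] → X
    (8,2)@(17, 5): e=[-4,40,20] → .
    (7,3)@(15, 7): e=[28,0,28] → X  [on edge]
    (8,3)@(17, 7): e=[0,28,28] → .  [on edge]
    (7,4)@(15, 9): e=[32,-12,36] → .
    (8,4)@(17, 9): e=[4,16,36] → X
  covered (7 px):
    . . . . . . X X .
    . . . . . . . X .
    . . . . . . . X .
    . . . . . . . X .
    . . . . . . . . X
    . . . . . . . . X
    . . . . . . . . .
    . . . . . . . . .
    . . . . . . . . .
    . . . . . . . . .
T4:
  2·area = 102  (B↔C swapped to make it positive)
  edge (14, 6)→(7, 18): d=(-7,12) right/bottom  bias=-1
  edge (7, 18)→(2, 12): d=(-5,-6) top-left  bias=+0
  edge (2, 12)→(14, 6): d=(12,-6) top-left  bias=+0
    (6,3)@(13, 7): e=[5,91,6] → X
    (7,3)@(15, 7): e=[-19,103,18] → .
    (4,4)@(9, 9): e=[39,57,6] → X
    (5,4)@(11, 9): e=[15,69,18] → X
    (6,4)@(13, 9): e=[-9,81,30] → .
    (2,5)@(5, 11): e=[73,23,6] → X
    (3,5)@(7, 11): e=[49,35,18] → X
    (6,5)@(13, 11): e=[-23,71,54] → .
    (1,6)@(3, 13): e=[83,1,18] → X
    (5,6)@(11, 13): e=[-13,49,66] → .
    (1,7)@(3, 15): e=[69,-9,42] → .
    (2,7)@(5, 15): e=[45,3,54] → X
  covered (14 px):
    . . . . . . . . .
    . . . . . . . . .
    . . . . . . . . .
    . . . . . . X . .
    . . . . X X . . .
    . . X X X X . . .
    . X X X X . . . .
    . . X X . . . . .
    . . . X . . . . .
    . . . . . . . . .

Final: [[0,0],[1,1],[2,1],[2,2],[3,2],[4,2],[2,3],[3,3],[4,3],[5,3],[3,4],[4,4],[5,4],[4,5]]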